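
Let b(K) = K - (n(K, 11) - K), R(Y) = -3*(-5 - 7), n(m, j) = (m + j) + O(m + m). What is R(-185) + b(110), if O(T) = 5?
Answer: 130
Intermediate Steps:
n(m, j) = 5 + j + m (n(m, j) = (m + j) + 5 = (j + m) + 5 = 5 + j + m)
R(Y) = 36 (R(Y) = -3*(-12) = 36)
b(K) = -16 + K (b(K) = K - ((5 + 11 + K) - K) = K - ((16 + K) - K) = K - 1*16 = K - 16 = -16 + K)
R(-185) + b(110) = 36 + (-16 + 110) = 36 + 94 = 130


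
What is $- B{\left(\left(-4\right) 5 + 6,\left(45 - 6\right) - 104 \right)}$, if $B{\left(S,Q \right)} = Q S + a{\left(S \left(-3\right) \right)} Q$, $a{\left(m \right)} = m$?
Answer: $1820$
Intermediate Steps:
$B{\left(S,Q \right)} = - 2 Q S$ ($B{\left(S,Q \right)} = Q S + S \left(-3\right) Q = Q S + - 3 S Q = Q S - 3 Q S = - 2 Q S$)
$- B{\left(\left(-4\right) 5 + 6,\left(45 - 6\right) - 104 \right)} = - \left(-2\right) \left(\left(45 - 6\right) - 104\right) \left(\left(-4\right) 5 + 6\right) = - \left(-2\right) \left(39 - 104\right) \left(-20 + 6\right) = - \left(-2\right) \left(-65\right) \left(-14\right) = \left(-1\right) \left(-1820\right) = 1820$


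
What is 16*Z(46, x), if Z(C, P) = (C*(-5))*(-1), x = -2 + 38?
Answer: 3680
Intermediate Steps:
x = 36
Z(C, P) = 5*C (Z(C, P) = -5*C*(-1) = 5*C)
16*Z(46, x) = 16*(5*46) = 16*230 = 3680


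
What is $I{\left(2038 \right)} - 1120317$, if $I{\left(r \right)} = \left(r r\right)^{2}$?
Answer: $17251095940819$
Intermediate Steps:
$I{\left(r \right)} = r^{4}$ ($I{\left(r \right)} = \left(r^{2}\right)^{2} = r^{4}$)
$I{\left(2038 \right)} - 1120317 = 2038^{4} - 1120317 = 17251097061136 - 1120317 = 17251095940819$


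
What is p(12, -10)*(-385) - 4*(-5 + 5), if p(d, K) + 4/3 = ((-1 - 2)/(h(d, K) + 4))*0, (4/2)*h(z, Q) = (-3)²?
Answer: 1540/3 ≈ 513.33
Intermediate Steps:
h(z, Q) = 9/2 (h(z, Q) = (½)*(-3)² = (½)*9 = 9/2)
p(d, K) = -4/3 (p(d, K) = -4/3 + ((-1 - 2)/(9/2 + 4))*0 = -4/3 - 3/17/2*0 = -4/3 - 3*2/17*0 = -4/3 - 6/17*0 = -4/3 + 0 = -4/3)
p(12, -10)*(-385) - 4*(-5 + 5) = -4/3*(-385) - 4*(-5 + 5) = 1540/3 - 4*0 = 1540/3 + 0 = 1540/3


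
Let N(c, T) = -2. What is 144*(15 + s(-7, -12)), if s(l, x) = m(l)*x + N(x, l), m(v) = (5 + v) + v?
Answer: 17424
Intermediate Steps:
m(v) = 5 + 2*v
s(l, x) = -2 + x*(5 + 2*l) (s(l, x) = (5 + 2*l)*x - 2 = x*(5 + 2*l) - 2 = -2 + x*(5 + 2*l))
144*(15 + s(-7, -12)) = 144*(15 + (-2 - 12*(5 + 2*(-7)))) = 144*(15 + (-2 - 12*(5 - 14))) = 144*(15 + (-2 - 12*(-9))) = 144*(15 + (-2 + 108)) = 144*(15 + 106) = 144*121 = 17424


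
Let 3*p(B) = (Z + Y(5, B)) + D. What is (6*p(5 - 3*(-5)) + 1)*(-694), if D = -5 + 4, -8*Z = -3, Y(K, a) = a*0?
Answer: 347/2 ≈ 173.50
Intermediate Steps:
Y(K, a) = 0
Z = 3/8 (Z = -1/8*(-3) = 3/8 ≈ 0.37500)
D = -1
p(B) = -5/24 (p(B) = ((3/8 + 0) - 1)/3 = (3/8 - 1)/3 = (1/3)*(-5/8) = -5/24)
(6*p(5 - 3*(-5)) + 1)*(-694) = (6*(-5/24) + 1)*(-694) = (-5/4 + 1)*(-694) = -1/4*(-694) = 347/2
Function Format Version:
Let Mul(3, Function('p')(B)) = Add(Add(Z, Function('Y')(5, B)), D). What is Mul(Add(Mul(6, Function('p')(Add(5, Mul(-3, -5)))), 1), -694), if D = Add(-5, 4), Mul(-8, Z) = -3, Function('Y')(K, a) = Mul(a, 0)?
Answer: Rational(347, 2) ≈ 173.50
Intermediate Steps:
Function('Y')(K, a) = 0
Z = Rational(3, 8) (Z = Mul(Rational(-1, 8), -3) = Rational(3, 8) ≈ 0.37500)
D = -1
Function('p')(B) = Rational(-5, 24) (Function('p')(B) = Mul(Rational(1, 3), Add(Add(Rational(3, 8), 0), -1)) = Mul(Rational(1, 3), Add(Rational(3, 8), -1)) = Mul(Rational(1, 3), Rational(-5, 8)) = Rational(-5, 24))
Mul(Add(Mul(6, Function('p')(Add(5, Mul(-3, -5)))), 1), -694) = Mul(Add(Mul(6, Rational(-5, 24)), 1), -694) = Mul(Add(Rational(-5, 4), 1), -694) = Mul(Rational(-1, 4), -694) = Rational(347, 2)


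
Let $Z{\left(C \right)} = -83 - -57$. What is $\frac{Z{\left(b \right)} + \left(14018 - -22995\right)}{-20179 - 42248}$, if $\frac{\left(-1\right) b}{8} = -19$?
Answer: $- \frac{12329}{20809} \approx -0.59248$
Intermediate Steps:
$b = 152$ ($b = \left(-8\right) \left(-19\right) = 152$)
$Z{\left(C \right)} = -26$ ($Z{\left(C \right)} = -83 + 57 = -26$)
$\frac{Z{\left(b \right)} + \left(14018 - -22995\right)}{-20179 - 42248} = \frac{-26 + \left(14018 - -22995\right)}{-20179 - 42248} = \frac{-26 + \left(14018 + 22995\right)}{-62427} = \left(-26 + 37013\right) \left(- \frac{1}{62427}\right) = 36987 \left(- \frac{1}{62427}\right) = - \frac{12329}{20809}$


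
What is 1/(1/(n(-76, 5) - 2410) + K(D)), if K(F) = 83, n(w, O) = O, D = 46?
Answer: 2405/199614 ≈ 0.012048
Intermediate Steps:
1/(1/(n(-76, 5) - 2410) + K(D)) = 1/(1/(5 - 2410) + 83) = 1/(1/(-2405) + 83) = 1/(-1/2405 + 83) = 1/(199614/2405) = 2405/199614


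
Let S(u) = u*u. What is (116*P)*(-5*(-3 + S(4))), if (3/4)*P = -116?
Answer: 3498560/3 ≈ 1.1662e+6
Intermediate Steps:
P = -464/3 (P = (4/3)*(-116) = -464/3 ≈ -154.67)
S(u) = u²
(116*P)*(-5*(-3 + S(4))) = (116*(-464/3))*(-5*(-3 + 4²)) = -(-269120)*(-3 + 16)/3 = -(-269120)*13/3 = -53824/3*(-65) = 3498560/3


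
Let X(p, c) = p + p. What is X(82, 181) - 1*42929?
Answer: -42765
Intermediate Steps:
X(p, c) = 2*p
X(82, 181) - 1*42929 = 2*82 - 1*42929 = 164 - 42929 = -42765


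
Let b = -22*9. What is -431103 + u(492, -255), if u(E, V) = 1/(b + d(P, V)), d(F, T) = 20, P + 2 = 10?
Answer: -76736335/178 ≈ -4.3110e+5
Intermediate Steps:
P = 8 (P = -2 + 10 = 8)
b = -198
u(E, V) = -1/178 (u(E, V) = 1/(-198 + 20) = 1/(-178) = -1/178)
-431103 + u(492, -255) = -431103 - 1/178 = -76736335/178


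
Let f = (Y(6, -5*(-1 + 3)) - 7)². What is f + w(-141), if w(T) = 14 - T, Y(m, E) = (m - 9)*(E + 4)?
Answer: 276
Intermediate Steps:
Y(m, E) = (-9 + m)*(4 + E)
f = 121 (f = ((-36 - (-45)*(-1 + 3) + 4*6 - 5*(-1 + 3)*6) - 7)² = ((-36 - (-45)*2 + 24 - 5*2*6) - 7)² = ((-36 - 9*(-10) + 24 - 10*6) - 7)² = ((-36 + 90 + 24 - 60) - 7)² = (18 - 7)² = 11² = 121)
f + w(-141) = 121 + (14 - 1*(-141)) = 121 + (14 + 141) = 121 + 155 = 276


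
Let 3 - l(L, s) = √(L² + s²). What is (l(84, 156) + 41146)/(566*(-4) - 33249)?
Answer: -41149/35513 + 12*√218/35513 ≈ -1.1537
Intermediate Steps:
l(L, s) = 3 - √(L² + s²)
(l(84, 156) + 41146)/(566*(-4) - 33249) = ((3 - √(84² + 156²)) + 41146)/(566*(-4) - 33249) = ((3 - √(7056 + 24336)) + 41146)/(-2264 - 33249) = ((3 - √31392) + 41146)/(-35513) = ((3 - 12*√218) + 41146)*(-1/35513) = (41149 - 12*√218)*(-1/35513) = -41149/35513 + 12*√218/35513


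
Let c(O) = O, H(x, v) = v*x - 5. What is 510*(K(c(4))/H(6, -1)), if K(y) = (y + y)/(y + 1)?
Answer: -816/11 ≈ -74.182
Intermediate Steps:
H(x, v) = -5 + v*x
K(y) = 2*y/(1 + y) (K(y) = (2*y)/(1 + y) = 2*y/(1 + y))
510*(K(c(4))/H(6, -1)) = 510*((2*4/(1 + 4))/(-5 - 1*6)) = 510*((2*4/5)/(-5 - 6)) = 510*((2*4*(⅕))/(-11)) = 510*((8/5)*(-1/11)) = 510*(-8/55) = -816/11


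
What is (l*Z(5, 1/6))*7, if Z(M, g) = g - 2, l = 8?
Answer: -308/3 ≈ -102.67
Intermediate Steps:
Z(M, g) = -2 + g
(l*Z(5, 1/6))*7 = (8*(-2 + 1/6))*7 = (8*(-11/6))*7 = -44/3*7 = -308/3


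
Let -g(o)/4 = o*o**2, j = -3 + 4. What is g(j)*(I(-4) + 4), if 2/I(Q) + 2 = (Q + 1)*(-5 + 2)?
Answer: -120/7 ≈ -17.143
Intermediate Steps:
j = 1
I(Q) = 2/(-5 - 3*Q) (I(Q) = 2/(-2 + (Q + 1)*(-5 + 2)) = 2/(-2 + (1 + Q)*(-3)) = 2/(-2 + (-3 - 3*Q)) = 2/(-5 - 3*Q))
g(o) = -4*o**3 (g(o) = -4*o*o**2 = -4*o**3)
g(j)*(I(-4) + 4) = (-4*1**3)*(-2/(5 + 3*(-4)) + 4) = (-4*1)*(-2/(5 - 12) + 4) = -4*(-2/(-7) + 4) = -4*(-2*(-1/7) + 4) = -4*(2/7 + 4) = -4*30/7 = -120/7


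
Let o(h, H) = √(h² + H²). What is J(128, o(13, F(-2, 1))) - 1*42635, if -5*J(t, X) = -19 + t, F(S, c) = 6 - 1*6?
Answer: -213284/5 ≈ -42657.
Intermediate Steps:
F(S, c) = 0 (F(S, c) = 6 - 6 = 0)
o(h, H) = √(H² + h²)
J(t, X) = 19/5 - t/5 (J(t, X) = -(-19 + t)/5 = 19/5 - t/5)
J(128, o(13, F(-2, 1))) - 1*42635 = (19/5 - ⅕*128) - 1*42635 = (19/5 - 128/5) - 42635 = -109/5 - 42635 = -213284/5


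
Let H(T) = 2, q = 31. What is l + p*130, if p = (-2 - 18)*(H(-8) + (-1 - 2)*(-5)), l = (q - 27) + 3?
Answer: -44193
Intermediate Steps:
l = 7 (l = (31 - 27) + 3 = 4 + 3 = 7)
p = -340 (p = (-2 - 18)*(2 + (-1 - 2)*(-5)) = -20*(2 - 3*(-5)) = -20*(2 + 15) = -20*17 = -340)
l + p*130 = 7 - 340*130 = 7 - 44200 = -44193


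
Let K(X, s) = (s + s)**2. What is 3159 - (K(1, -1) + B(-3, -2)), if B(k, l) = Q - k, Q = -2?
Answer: 3154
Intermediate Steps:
B(k, l) = -2 - k
K(X, s) = 4*s**2 (K(X, s) = (2*s)**2 = 4*s**2)
3159 - (K(1, -1) + B(-3, -2)) = 3159 - (4*(-1)**2 + (-2 - 1*(-3))) = 3159 - (4*1 + (-2 + 3)) = 3159 - (4 + 1) = 3159 - 1*5 = 3159 - 5 = 3154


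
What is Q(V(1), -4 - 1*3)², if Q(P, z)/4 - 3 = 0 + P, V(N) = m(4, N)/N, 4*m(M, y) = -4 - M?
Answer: 16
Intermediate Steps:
m(M, y) = -1 - M/4 (m(M, y) = (-4 - M)/4 = -1 - M/4)
V(N) = -2/N (V(N) = (-1 - ¼*4)/N = (-1 - 1)/N = -2/N)
Q(P, z) = 12 + 4*P (Q(P, z) = 12 + 4*(0 + P) = 12 + 4*P)
Q(V(1), -4 - 1*3)² = (12 + 4*(-2/1))² = (12 + 4*(-2*1))² = (12 + 4*(-2))² = (12 - 8)² = 4² = 16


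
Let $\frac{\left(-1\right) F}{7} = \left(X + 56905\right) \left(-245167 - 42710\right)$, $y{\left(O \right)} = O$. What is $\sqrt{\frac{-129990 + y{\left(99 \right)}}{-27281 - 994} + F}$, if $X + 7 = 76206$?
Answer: $\frac{\sqrt{1133242434671009}}{65} \approx 5.179 \cdot 10^{5}$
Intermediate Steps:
$X = 76199$ ($X = -7 + 76206 = 76199$)
$F = 268223061456$ ($F = - 7 \left(76199 + 56905\right) \left(-245167 - 42710\right) = - 7 \cdot 133104 \left(-287877\right) = \left(-7\right) \left(-38317580208\right) = 268223061456$)
$\sqrt{\frac{-129990 + y{\left(99 \right)}}{-27281 - 994} + F} = \sqrt{\frac{-129990 + 99}{-27281 - 994} + 268223061456} = \sqrt{- \frac{129891}{-27281 + \left(-37184 + 36190\right)} + 268223061456} = \sqrt{- \frac{129891}{-27281 - 994} + 268223061456} = \sqrt{- \frac{129891}{-28275} + 268223061456} = \sqrt{\left(-129891\right) \left(- \frac{1}{28275}\right) + 268223061456} = \sqrt{\frac{1493}{325} + 268223061456} = \sqrt{\frac{87172494974693}{325}} = \frac{\sqrt{1133242434671009}}{65}$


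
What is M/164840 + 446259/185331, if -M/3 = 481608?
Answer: -8092055966/1272915085 ≈ -6.3571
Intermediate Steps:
M = -1444824 (M = -3*481608 = -1444824)
M/164840 + 446259/185331 = -1444824/164840 + 446259/185331 = -1444824*1/164840 + 446259*(1/185331) = -180603/20605 + 148753/61777 = -8092055966/1272915085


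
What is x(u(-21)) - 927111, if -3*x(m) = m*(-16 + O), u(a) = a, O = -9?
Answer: -927286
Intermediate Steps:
x(m) = 25*m/3 (x(m) = -m*(-16 - 9)/3 = -m*(-25)/3 = -(-25)*m/3 = 25*m/3)
x(u(-21)) - 927111 = (25/3)*(-21) - 927111 = -175 - 927111 = -927286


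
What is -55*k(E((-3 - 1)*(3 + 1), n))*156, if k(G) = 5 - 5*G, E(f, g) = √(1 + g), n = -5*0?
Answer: 0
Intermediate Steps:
n = 0
-55*k(E((-3 - 1)*(3 + 1), n))*156 = -55*(5 - 5*√(1 + 0))*156 = -55*(5 - 5*√1)*156 = -55*(5 - 5*1)*156 = -55*(5 - 5)*156 = -55*0*156 = 0*156 = 0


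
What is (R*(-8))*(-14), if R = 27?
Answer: 3024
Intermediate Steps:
(R*(-8))*(-14) = (27*(-8))*(-14) = -216*(-14) = 3024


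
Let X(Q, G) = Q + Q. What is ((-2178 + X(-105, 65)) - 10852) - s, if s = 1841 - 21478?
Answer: 6397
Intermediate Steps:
X(Q, G) = 2*Q
s = -19637
((-2178 + X(-105, 65)) - 10852) - s = ((-2178 + 2*(-105)) - 10852) - 1*(-19637) = ((-2178 - 210) - 10852) + 19637 = (-2388 - 10852) + 19637 = -13240 + 19637 = 6397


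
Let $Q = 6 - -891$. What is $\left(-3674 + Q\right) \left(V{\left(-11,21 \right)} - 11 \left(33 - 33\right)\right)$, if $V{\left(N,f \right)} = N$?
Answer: $30547$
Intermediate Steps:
$Q = 897$ ($Q = 6 + 891 = 897$)
$\left(-3674 + Q\right) \left(V{\left(-11,21 \right)} - 11 \left(33 - 33\right)\right) = \left(-3674 + 897\right) \left(-11 - 11 \left(33 - 33\right)\right) = - 2777 \left(-11 - 0\right) = - 2777 \left(-11 + 0\right) = \left(-2777\right) \left(-11\right) = 30547$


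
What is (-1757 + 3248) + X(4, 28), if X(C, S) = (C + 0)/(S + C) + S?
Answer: 12153/8 ≈ 1519.1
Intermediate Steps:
X(C, S) = S + C/(C + S) (X(C, S) = C/(C + S) + S = S + C/(C + S))
(-1757 + 3248) + X(4, 28) = (-1757 + 3248) + (4 + 28² + 4*28)/(4 + 28) = 1491 + (4 + 784 + 112)/32 = 1491 + (1/32)*900 = 1491 + 225/8 = 12153/8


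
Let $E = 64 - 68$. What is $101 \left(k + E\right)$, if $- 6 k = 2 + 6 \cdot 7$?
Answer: $- \frac{3434}{3} \approx -1144.7$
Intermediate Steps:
$E = -4$
$k = - \frac{22}{3}$ ($k = - \frac{2 + 6 \cdot 7}{6} = - \frac{2 + 42}{6} = \left(- \frac{1}{6}\right) 44 = - \frac{22}{3} \approx -7.3333$)
$101 \left(k + E\right) = 101 \left(- \frac{22}{3} - 4\right) = 101 \left(- \frac{34}{3}\right) = - \frac{3434}{3}$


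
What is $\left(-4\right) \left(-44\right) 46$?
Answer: $8096$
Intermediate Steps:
$\left(-4\right) \left(-44\right) 46 = 176 \cdot 46 = 8096$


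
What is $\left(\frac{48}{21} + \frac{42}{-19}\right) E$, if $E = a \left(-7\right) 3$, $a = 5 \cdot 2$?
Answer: $- \frac{300}{19} \approx -15.789$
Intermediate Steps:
$a = 10$
$E = -210$ ($E = 10 \left(-7\right) 3 = \left(-70\right) 3 = -210$)
$\left(\frac{48}{21} + \frac{42}{-19}\right) E = \left(\frac{48}{21} + \frac{42}{-19}\right) \left(-210\right) = \left(48 \cdot \frac{1}{21} + 42 \left(- \frac{1}{19}\right)\right) \left(-210\right) = \left(\frac{16}{7} - \frac{42}{19}\right) \left(-210\right) = \frac{10}{133} \left(-210\right) = - \frac{300}{19}$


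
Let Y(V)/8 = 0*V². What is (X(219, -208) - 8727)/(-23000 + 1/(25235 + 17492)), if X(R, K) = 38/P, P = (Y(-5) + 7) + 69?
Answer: 745714331/1965441998 ≈ 0.37941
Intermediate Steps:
Y(V) = 0 (Y(V) = 8*(0*V²) = 8*0 = 0)
P = 76 (P = (0 + 7) + 69 = 7 + 69 = 76)
X(R, K) = ½ (X(R, K) = 38/76 = 38*(1/76) = ½)
(X(219, -208) - 8727)/(-23000 + 1/(25235 + 17492)) = (½ - 8727)/(-23000 + 1/(25235 + 17492)) = -17453/(2*(-23000 + 1/42727)) = -17453/(2*(-982720999/42727)) = -17453/2*(-42727/982720999) = 745714331/1965441998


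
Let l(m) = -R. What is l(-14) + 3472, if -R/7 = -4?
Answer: 3444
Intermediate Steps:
R = 28 (R = -7*(-4) = 28)
l(m) = -28 (l(m) = -1*28 = -28)
l(-14) + 3472 = -28 + 3472 = 3444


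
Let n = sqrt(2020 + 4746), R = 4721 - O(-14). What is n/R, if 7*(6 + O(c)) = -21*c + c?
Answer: sqrt(6766)/4687 ≈ 0.017550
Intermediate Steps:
O(c) = -6 - 20*c/7 (O(c) = -6 + (-21*c + c)/7 = -6 + (-20*c)/7 = -6 - 20*c/7)
R = 4687 (R = 4721 - (-6 - 20/7*(-14)) = 4721 - (-6 + 40) = 4721 - 1*34 = 4721 - 34 = 4687)
n = sqrt(6766) ≈ 82.256
n/R = sqrt(6766)/4687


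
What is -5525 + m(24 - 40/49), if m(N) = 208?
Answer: -5317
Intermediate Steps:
-5525 + m(24 - 40/49) = -5525 + 208 = -5317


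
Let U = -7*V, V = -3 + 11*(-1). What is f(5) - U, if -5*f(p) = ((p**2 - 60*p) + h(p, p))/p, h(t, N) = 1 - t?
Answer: -2171/25 ≈ -86.840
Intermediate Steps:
V = -14 (V = -3 - 11 = -14)
f(p) = -(1 + p**2 - 61*p)/(5*p) (f(p) = -((p**2 - 60*p) + (1 - p))/(5*p) = -(1 + p**2 - 61*p)/(5*p))
U = 98 (U = -7*(-14) = 98)
f(5) - U = (1/5)*(-1 + 5 - 1*5*(-60 + 5))/5 - 1*98 = (1/5)*(1/5)*(-1 + 5 - 1*5*(-55)) - 98 = (1/5)*(1/5)*(-1 + 5 + 275) - 98 = (1/5)*(1/5)*279 - 98 = 279/25 - 98 = -2171/25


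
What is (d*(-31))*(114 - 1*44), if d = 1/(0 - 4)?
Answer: 1085/2 ≈ 542.50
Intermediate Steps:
d = -¼ (d = 1/(-4) = -¼ ≈ -0.25000)
(d*(-31))*(114 - 1*44) = (-¼*(-31))*(114 - 1*44) = 31*(114 - 44)/4 = (31/4)*70 = 1085/2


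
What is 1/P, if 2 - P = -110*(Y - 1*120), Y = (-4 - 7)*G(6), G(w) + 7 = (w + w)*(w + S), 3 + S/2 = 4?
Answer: -1/120888 ≈ -8.2721e-6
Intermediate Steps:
S = 2 (S = -6 + 2*4 = -6 + 8 = 2)
G(w) = -7 + 2*w*(2 + w) (G(w) = -7 + (w + w)*(w + 2) = -7 + (2*w)*(2 + w) = -7 + 2*w*(2 + w))
Y = -979 (Y = (-4 - 7)*(-7 + 2*6² + 4*6) = -11*(-7 + 2*36 + 24) = -11*(-7 + 72 + 24) = -11*89 = -979)
P = -120888 (P = 2 - (-110)*(-979 - 1*120) = 2 - (-110)*(-979 - 120) = 2 - (-110)*(-1099) = 2 - 1*120890 = 2 - 120890 = -120888)
1/P = 1/(-120888) = -1/120888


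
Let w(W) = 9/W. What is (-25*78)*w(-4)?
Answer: 8775/2 ≈ 4387.5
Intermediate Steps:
(-25*78)*w(-4) = (-25*78)*(9/(-4)) = -17550*(-1)/4 = -1950*(-9/4) = 8775/2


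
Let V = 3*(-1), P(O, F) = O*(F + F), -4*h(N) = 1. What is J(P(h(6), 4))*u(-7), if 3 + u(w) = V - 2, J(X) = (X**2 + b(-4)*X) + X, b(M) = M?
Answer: -80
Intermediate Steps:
h(N) = -1/4 (h(N) = -1/4*1 = -1/4)
P(O, F) = 2*F*O (P(O, F) = O*(2*F) = 2*F*O)
V = -3
J(X) = X**2 - 3*X (J(X) = (X**2 - 4*X) + X = X**2 - 3*X)
u(w) = -8 (u(w) = -3 + (-3 - 2) = -3 - 5 = -8)
J(P(h(6), 4))*u(-7) = ((2*4*(-1/4))*(-3 + 2*4*(-1/4)))*(-8) = -2*(-3 - 2)*(-8) = -2*(-5)*(-8) = 10*(-8) = -80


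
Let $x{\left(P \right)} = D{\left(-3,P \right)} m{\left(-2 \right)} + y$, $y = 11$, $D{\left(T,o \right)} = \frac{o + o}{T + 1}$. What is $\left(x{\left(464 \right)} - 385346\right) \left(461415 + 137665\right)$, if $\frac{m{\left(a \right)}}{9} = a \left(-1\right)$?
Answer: $-235850007960$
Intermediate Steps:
$D{\left(T,o \right)} = \frac{2 o}{1 + T}$
$m{\left(a \right)} = - 9 a$ ($m{\left(a \right)} = 9 a \left(-1\right) = 9 \left(- a\right) = - 9 a$)
$x{\left(P \right)} = 11 - 18 P$ ($x{\left(P \right)} = \frac{2 P}{1 - 3} \left(\left(-9\right) \left(-2\right)\right) + 11 = \frac{2 P}{-2} \cdot 18 + 11 = 2 P \left(- \frac{1}{2}\right) 18 + 11 = - P 18 + 11 = - 18 P + 11 = 11 - 18 P$)
$\left(x{\left(464 \right)} - 385346\right) \left(461415 + 137665\right) = \left(\left(11 - 8352\right) - 385346\right) \left(461415 + 137665\right) = \left(\left(11 - 8352\right) - 385346\right) 599080 = \left(-8341 - 385346\right) 599080 = \left(-393687\right) 599080 = -235850007960$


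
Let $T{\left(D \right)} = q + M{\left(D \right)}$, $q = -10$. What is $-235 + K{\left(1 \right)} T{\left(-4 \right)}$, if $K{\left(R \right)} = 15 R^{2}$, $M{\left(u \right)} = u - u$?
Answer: $-385$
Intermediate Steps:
$M{\left(u \right)} = 0$
$T{\left(D \right)} = -10$ ($T{\left(D \right)} = -10 + 0 = -10$)
$-235 + K{\left(1 \right)} T{\left(-4 \right)} = -235 + 15 \cdot 1^{2} \left(-10\right) = -235 + 15 \cdot 1 \left(-10\right) = -235 + 15 \left(-10\right) = -235 - 150 = -385$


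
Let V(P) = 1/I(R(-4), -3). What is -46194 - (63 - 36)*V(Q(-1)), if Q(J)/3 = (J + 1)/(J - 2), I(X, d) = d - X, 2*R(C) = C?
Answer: -46167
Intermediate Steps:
R(C) = C/2
Q(J) = 3*(1 + J)/(-2 + J) (Q(J) = 3*((J + 1)/(J - 2)) = 3*((1 + J)/(-2 + J)) = 3*(1 + J)/(-2 + J))
V(P) = -1 (V(P) = 1/(-3 - (-4)/2) = 1/(-3 - 1*(-2)) = 1/(-3 + 2) = 1/(-1) = 1*(-1) = -1)
-46194 - (63 - 36)*V(Q(-1)) = -46194 - (63 - 36)*(-1) = -46194 - 27*(-1) = -46194 - 1*(-27) = -46194 + 27 = -46167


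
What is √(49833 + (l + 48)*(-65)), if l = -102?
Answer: 3*√5927 ≈ 230.96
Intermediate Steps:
√(49833 + (l + 48)*(-65)) = √(49833 + (-102 + 48)*(-65)) = √(49833 - 54*(-65)) = √(49833 + 3510) = √53343 = 3*√5927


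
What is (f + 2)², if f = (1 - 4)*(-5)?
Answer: 289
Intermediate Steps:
f = 15 (f = -3*(-5) = 15)
(f + 2)² = (15 + 2)² = 17² = 289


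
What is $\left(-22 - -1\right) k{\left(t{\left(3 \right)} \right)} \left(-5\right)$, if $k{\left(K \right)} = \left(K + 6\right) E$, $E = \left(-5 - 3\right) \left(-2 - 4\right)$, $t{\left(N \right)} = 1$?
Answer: $35280$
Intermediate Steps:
$E = 48$ ($E = \left(-8\right) \left(-6\right) = 48$)
$k{\left(K \right)} = 288 + 48 K$ ($k{\left(K \right)} = \left(K + 6\right) 48 = \left(6 + K\right) 48 = 288 + 48 K$)
$\left(-22 - -1\right) k{\left(t{\left(3 \right)} \right)} \left(-5\right) = \left(-22 - -1\right) \left(288 + 48 \cdot 1\right) \left(-5\right) = \left(-22 + 1\right) \left(288 + 48\right) \left(-5\right) = \left(-21\right) 336 \left(-5\right) = \left(-7056\right) \left(-5\right) = 35280$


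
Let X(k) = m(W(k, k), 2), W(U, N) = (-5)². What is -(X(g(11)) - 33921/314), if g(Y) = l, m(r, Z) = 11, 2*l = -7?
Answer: 30467/314 ≈ 97.029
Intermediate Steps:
l = -7/2 (l = (½)*(-7) = -7/2 ≈ -3.5000)
W(U, N) = 25
g(Y) = -7/2
X(k) = 11
-(X(g(11)) - 33921/314) = -(11 - 33921/314) = -1*(-30467/314) = 30467/314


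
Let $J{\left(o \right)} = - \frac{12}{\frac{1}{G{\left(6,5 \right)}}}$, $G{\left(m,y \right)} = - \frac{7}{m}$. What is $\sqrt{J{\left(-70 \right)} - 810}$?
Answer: $2 i \sqrt{199} \approx 28.213 i$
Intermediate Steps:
$J{\left(o \right)} = 14$ ($J{\left(o \right)} = - \frac{12}{\frac{1}{\left(-7\right) \frac{1}{6}}} = - \frac{12}{\frac{1}{- \frac{7}{6}}} = - \frac{12}{- \frac{6}{7}} = \left(-12\right) \left(- \frac{7}{6}\right) = 14$)
$\sqrt{J{\left(-70 \right)} - 810} = \sqrt{14 - 810} = \sqrt{-796} = 2 i \sqrt{199}$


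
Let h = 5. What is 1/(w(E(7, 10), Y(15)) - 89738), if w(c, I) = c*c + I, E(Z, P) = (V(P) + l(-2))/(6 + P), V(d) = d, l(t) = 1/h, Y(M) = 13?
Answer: -6400/574237399 ≈ -1.1145e-5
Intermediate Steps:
l(t) = ⅕ (l(t) = 1/5 = ⅕)
E(Z, P) = (⅕ + P)/(6 + P) (E(Z, P) = (P + ⅕)/(6 + P) = (⅕ + P)/(6 + P))
w(c, I) = I + c² (w(c, I) = c² + I = I + c²)
1/(w(E(7, 10), Y(15)) - 89738) = 1/((13 + ((⅕ + 10)/(6 + 10))²) - 89738) = 1/((13 + ((51/5)/16)²) - 89738) = 1/((13 + ((1/16)*(51/5))²) - 89738) = 1/((13 + (51/80)²) - 89738) = 1/((13 + 2601/6400) - 89738) = 1/(85801/6400 - 89738) = 1/(-574237399/6400) = -6400/574237399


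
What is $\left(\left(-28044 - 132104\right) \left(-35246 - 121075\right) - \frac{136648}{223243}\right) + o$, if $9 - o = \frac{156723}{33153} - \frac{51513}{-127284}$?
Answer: $\frac{2620419563803381147409757}{104672353498204} \approx 2.5034 \cdot 10^{10}$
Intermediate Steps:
$o = \frac{1813608583}{468871828}$ ($o = 9 - \left(\frac{156723}{33153} - \frac{51513}{-127284}\right) = 9 - \left(156723 \cdot \frac{1}{33153} - - \frac{17171}{42428}\right) = 9 - \left(\frac{52241}{11051} + \frac{17171}{42428}\right) = 9 - \frac{2406237869}{468871828} = \frac{1813608583}{468871828} \approx 3.868$)
$\left(\left(-28044 - 132104\right) \left(-35246 - 121075\right) - \frac{136648}{223243}\right) + o = \left(\left(-28044 - 132104\right) \left(-35246 - 121075\right) - \frac{136648}{223243}\right) + \frac{1813608583}{468871828} = \left(\left(-160148\right) \left(-156321\right) - \frac{136648}{223243}\right) + \frac{1813608583}{468871828} = \left(25034495508 - \frac{136648}{223243}\right) + \frac{1813608583}{468871828} = \frac{5588775880555796}{223243} + \frac{1813608583}{468871828} = \frac{2620419563803381147409757}{104672353498204}$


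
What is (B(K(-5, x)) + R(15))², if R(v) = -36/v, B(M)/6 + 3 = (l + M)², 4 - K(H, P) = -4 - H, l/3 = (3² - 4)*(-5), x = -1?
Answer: 24154754724/25 ≈ 9.6619e+8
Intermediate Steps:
l = -75 (l = 3*((3² - 4)*(-5)) = 3*((9 - 4)*(-5)) = 3*(5*(-5)) = 3*(-25) = -75)
K(H, P) = 8 + H (K(H, P) = 4 - (-4 - H) = 4 + (4 + H) = 8 + H)
B(M) = -18 + 6*(-75 + M)²
(B(K(-5, x)) + R(15))² = ((-18 + 6*(-75 + (8 - 5))²) - 36/15)² = ((-18 + 6*(-75 + 3)²) - 36*1/15)² = ((-18 + 6*(-72)²) - 12/5)² = ((-18 + 6*5184) - 12/5)² = ((-18 + 31104) - 12/5)² = (31086 - 12/5)² = (155418/5)² = 24154754724/25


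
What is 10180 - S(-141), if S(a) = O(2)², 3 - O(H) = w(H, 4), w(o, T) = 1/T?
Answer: 162759/16 ≈ 10172.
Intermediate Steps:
O(H) = 11/4 (O(H) = 3 - 1/4 = 3 - 1*¼ = 3 - ¼ = 11/4)
S(a) = 121/16 (S(a) = (11/4)² = 121/16)
10180 - S(-141) = 10180 - 1*121/16 = 10180 - 121/16 = 162759/16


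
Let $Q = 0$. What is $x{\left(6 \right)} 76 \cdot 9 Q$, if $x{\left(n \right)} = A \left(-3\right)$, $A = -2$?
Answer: $0$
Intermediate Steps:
$x{\left(n \right)} = 6$ ($x{\left(n \right)} = \left(-2\right) \left(-3\right) = 6$)
$x{\left(6 \right)} 76 \cdot 9 Q = 6 \cdot 76 \cdot 9 \cdot 0 = 456 \cdot 0 = 0$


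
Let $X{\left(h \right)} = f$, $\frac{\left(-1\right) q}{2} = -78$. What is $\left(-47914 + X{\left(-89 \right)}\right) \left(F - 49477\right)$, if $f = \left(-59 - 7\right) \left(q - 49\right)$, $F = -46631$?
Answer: $5283633408$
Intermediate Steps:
$q = 156$ ($q = \left(-2\right) \left(-78\right) = 156$)
$f = -7062$ ($f = \left(-59 - 7\right) \left(156 - 49\right) = \left(-66\right) 107 = -7062$)
$X{\left(h \right)} = -7062$
$\left(-47914 + X{\left(-89 \right)}\right) \left(F - 49477\right) = \left(-47914 - 7062\right) \left(-46631 - 49477\right) = \left(-54976\right) \left(-96108\right) = 5283633408$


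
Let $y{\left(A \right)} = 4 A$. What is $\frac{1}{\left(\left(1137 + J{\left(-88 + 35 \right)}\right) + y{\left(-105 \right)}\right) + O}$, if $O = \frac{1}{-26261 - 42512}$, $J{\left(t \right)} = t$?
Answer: $\frac{68773}{45665271} \approx 0.001506$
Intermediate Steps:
$O = - \frac{1}{68773}$ ($O = \frac{1}{-68773} = - \frac{1}{68773} \approx -1.4541 \cdot 10^{-5}$)
$\frac{1}{\left(\left(1137 + J{\left(-88 + 35 \right)}\right) + y{\left(-105 \right)}\right) + O} = \frac{1}{\left(\left(1137 + \left(-88 + 35\right)\right) + 4 \left(-105\right)\right) - \frac{1}{68773}} = \frac{1}{\left(\left(1137 - 53\right) - 420\right) - \frac{1}{68773}} = \frac{1}{\left(1084 - 420\right) - \frac{1}{68773}} = \frac{1}{664 - \frac{1}{68773}} = \frac{1}{\frac{45665271}{68773}} = \frac{68773}{45665271}$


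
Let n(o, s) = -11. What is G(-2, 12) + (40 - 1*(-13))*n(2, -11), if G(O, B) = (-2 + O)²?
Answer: -567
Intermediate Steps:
G(-2, 12) + (40 - 1*(-13))*n(2, -11) = (-2 - 2)² + (40 - 1*(-13))*(-11) = (-4)² + (40 + 13)*(-11) = 16 + 53*(-11) = 16 - 583 = -567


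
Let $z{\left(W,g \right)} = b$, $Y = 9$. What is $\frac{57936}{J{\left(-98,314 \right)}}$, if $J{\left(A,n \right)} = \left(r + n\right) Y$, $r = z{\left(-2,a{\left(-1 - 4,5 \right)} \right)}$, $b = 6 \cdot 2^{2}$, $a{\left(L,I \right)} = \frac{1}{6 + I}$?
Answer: $\frac{9656}{507} \approx 19.045$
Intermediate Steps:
$b = 24$ ($b = 6 \cdot 4 = 24$)
$z{\left(W,g \right)} = 24$
$r = 24$
$J{\left(A,n \right)} = 216 + 9 n$ ($J{\left(A,n \right)} = \left(24 + n\right) 9 = 216 + 9 n$)
$\frac{57936}{J{\left(-98,314 \right)}} = \frac{57936}{216 + 9 \cdot 314} = \frac{57936}{216 + 2826} = \frac{57936}{3042} = 57936 \cdot \frac{1}{3042} = \frac{9656}{507}$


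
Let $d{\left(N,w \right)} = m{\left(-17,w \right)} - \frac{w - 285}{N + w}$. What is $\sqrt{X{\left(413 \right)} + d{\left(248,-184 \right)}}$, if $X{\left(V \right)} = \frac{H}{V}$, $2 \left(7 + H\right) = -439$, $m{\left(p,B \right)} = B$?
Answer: $\frac{i \sqrt{1934610531}}{3304} \approx 13.312 i$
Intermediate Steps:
$H = - \frac{453}{2}$ ($H = -7 + \frac{1}{2} \left(-439\right) = -7 - \frac{439}{2} = - \frac{453}{2} \approx -226.5$)
$d{\left(N,w \right)} = w - \frac{-285 + w}{N + w}$ ($d{\left(N,w \right)} = w - \frac{w - 285}{N + w} = w - \frac{-285 + w}{N + w}$)
$X{\left(V \right)} = - \frac{453}{2 V}$
$\sqrt{X{\left(413 \right)} + d{\left(248,-184 \right)}} = \sqrt{- \frac{453}{2 \cdot 413} + \frac{285 + \left(-184\right)^{2} - -184 + 248 \left(-184\right)}{248 - 184}} = \sqrt{\left(- \frac{453}{2}\right) \frac{1}{413} + \frac{285 + 33856 + 184 - 45632}{64}} = \sqrt{- \frac{453}{826} + \frac{1}{64} \left(-11307\right)} = \sqrt{- \frac{453}{826} - \frac{11307}{64}} = \sqrt{- \frac{4684287}{26432}} = \frac{i \sqrt{1934610531}}{3304}$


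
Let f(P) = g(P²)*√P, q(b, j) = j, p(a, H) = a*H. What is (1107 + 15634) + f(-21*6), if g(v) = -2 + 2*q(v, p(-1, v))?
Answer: 16741 - 95262*I*√14 ≈ 16741.0 - 3.5644e+5*I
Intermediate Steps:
p(a, H) = H*a
g(v) = -2 - 2*v (g(v) = -2 + 2*(v*(-1)) = -2 + 2*(-v) = -2 - 2*v)
f(P) = √P*(-2 - 2*P²) (f(P) = (-2 - 2*P²)*√P = √P*(-2 - 2*P²))
(1107 + 15634) + f(-21*6) = (1107 + 15634) + 2*√(-21*6)*(-1 - (-21*6)²) = 16741 + 2*√(-126)*(-1 - 1*(-126)²) = 16741 + 2*(3*I*√14)*(-1 - 1*15876) = 16741 + 2*(3*I*√14)*(-1 - 15876) = 16741 + 2*(3*I*√14)*(-15877) = 16741 - 95262*I*√14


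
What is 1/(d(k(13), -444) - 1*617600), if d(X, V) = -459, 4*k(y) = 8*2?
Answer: -1/618059 ≈ -1.6180e-6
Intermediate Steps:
k(y) = 4 (k(y) = (8*2)/4 = (1/4)*16 = 4)
1/(d(k(13), -444) - 1*617600) = 1/(-459 - 1*617600) = 1/(-459 - 617600) = 1/(-618059) = -1/618059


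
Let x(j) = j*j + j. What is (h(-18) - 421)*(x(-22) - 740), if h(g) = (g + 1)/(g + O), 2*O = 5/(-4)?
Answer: 17400854/149 ≈ 1.1678e+5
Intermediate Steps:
O = -5/8 (O = (5/(-4))/2 = (5*(-1/4))/2 = (1/2)*(-5/4) = -5/8 ≈ -0.62500)
h(g) = (1 + g)/(-5/8 + g) (h(g) = (g + 1)/(g - 5/8) = (1 + g)/(-5/8 + g))
x(j) = j + j**2 (x(j) = j**2 + j = j + j**2)
(h(-18) - 421)*(x(-22) - 740) = (8*(1 - 18)/(-5 + 8*(-18)) - 421)*(-22*(1 - 22) - 740) = (8*(-17)/(-5 - 144) - 421)*(-22*(-21) - 740) = (8*(-17)/(-149) - 421)*(462 - 740) = (8*(-1/149)*(-17) - 421)*(-278) = (136/149 - 421)*(-278) = -62593/149*(-278) = 17400854/149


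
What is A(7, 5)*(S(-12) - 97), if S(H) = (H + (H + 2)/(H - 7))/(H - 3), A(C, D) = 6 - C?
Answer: 27427/285 ≈ 96.235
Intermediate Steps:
S(H) = (H + (2 + H)/(-7 + H))/(-3 + H)
A(7, 5)*(S(-12) - 97) = (6 - 1*7)*((2 + (-12)**2 - 6*(-12))/(21 + (-12)**2 - 10*(-12)) - 97) = (6 - 7)*((2 + 144 + 72)/(21 + 144 + 120) - 97) = -(218/285 - 97) = -1*(-27427/285) = 27427/285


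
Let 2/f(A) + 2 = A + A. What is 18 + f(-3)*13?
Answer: 59/4 ≈ 14.750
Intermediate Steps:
f(A) = 2/(-2 + 2*A) (f(A) = 2/(-2 + (A + A)) = 2/(-2 + 2*A))
18 + f(-3)*13 = 18 + 13/(-1 - 3) = 18 + 13/(-4) = 18 - ¼*13 = 18 - 13/4 = 59/4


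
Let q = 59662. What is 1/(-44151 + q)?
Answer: 1/15511 ≈ 6.4470e-5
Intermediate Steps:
1/(-44151 + q) = 1/(-44151 + 59662) = 1/15511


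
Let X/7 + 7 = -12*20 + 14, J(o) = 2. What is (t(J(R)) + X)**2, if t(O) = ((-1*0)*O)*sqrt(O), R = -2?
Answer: 2660161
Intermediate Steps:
t(O) = 0 (t(O) = (0*O)*sqrt(O) = 0*sqrt(O) = 0)
X = -1631 (X = -49 + 7*(-12*20 + 14) = -49 + 7*(-240 + 14) = -49 + 7*(-226) = -49 - 1582 = -1631)
(t(J(R)) + X)**2 = (0 - 1631)**2 = (-1631)**2 = 2660161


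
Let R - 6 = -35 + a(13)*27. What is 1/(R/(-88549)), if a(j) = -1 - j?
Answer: 88549/407 ≈ 217.57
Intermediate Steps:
R = -407 (R = 6 + (-35 + (-1 - 1*13)*27) = 6 + (-35 + (-1 - 13)*27) = 6 + (-35 - 14*27) = 6 + (-35 - 378) = 6 - 413 = -407)
1/(R/(-88549)) = 1/(-407/(-88549)) = 1/(-407*(-1/88549)) = 1/(407/88549) = 88549/407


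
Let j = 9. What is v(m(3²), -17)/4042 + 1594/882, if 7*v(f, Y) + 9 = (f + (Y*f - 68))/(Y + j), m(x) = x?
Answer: 6445153/3565044 ≈ 1.8079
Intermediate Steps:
v(f, Y) = -9/7 + (-68 + f + Y*f)/(7*(9 + Y)) (v(f, Y) = -9/7 + ((f + (Y*f - 68))/(Y + 9))/7 = -9/7 + ((f + (-68 + Y*f))/(9 + Y))/7 = -9/7 + ((-68 + f + Y*f)/(9 + Y))/7 = -9/7 + (-68 + f + Y*f)/(7*(9 + Y)))
v(m(3²), -17)/4042 + 1594/882 = ((-149 + 3² - 9*(-17) - 17*3²)/(7*(9 - 17)))/4042 + 1594/882 = ((⅐)*(-149 + 9 + 153 - 17*9)/(-8))*(1/4042) + 1594*(1/882) = ((⅐)*(-⅛)*(-149 + 9 + 153 - 153))*(1/4042) + 797/441 = ((⅐)*(-⅛)*(-140))*(1/4042) + 797/441 = (5/2)*(1/4042) + 797/441 = 5/8084 + 797/441 = 6445153/3565044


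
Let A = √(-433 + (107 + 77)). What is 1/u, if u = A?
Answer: -I*√249/249 ≈ -0.063372*I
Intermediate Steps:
A = I*√249 (A = √(-433 + 184) = √(-249) = I*√249 ≈ 15.78*I)
u = I*√249 ≈ 15.78*I
1/u = 1/(I*√249) = -I*√249/249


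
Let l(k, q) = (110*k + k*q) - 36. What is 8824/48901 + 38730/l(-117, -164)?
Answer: 324894683/51199347 ≈ 6.3457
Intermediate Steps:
l(k, q) = -36 + 110*k + k*q
8824/48901 + 38730/l(-117, -164) = 8824/48901 + 38730/(-36 + 110*(-117) - 117*(-164)) = 8824*(1/48901) + 38730/(-36 - 12870 + 19188) = 8824/48901 + 38730/6282 = 8824/48901 + 38730*(1/6282) = 8824/48901 + 6455/1047 = 324894683/51199347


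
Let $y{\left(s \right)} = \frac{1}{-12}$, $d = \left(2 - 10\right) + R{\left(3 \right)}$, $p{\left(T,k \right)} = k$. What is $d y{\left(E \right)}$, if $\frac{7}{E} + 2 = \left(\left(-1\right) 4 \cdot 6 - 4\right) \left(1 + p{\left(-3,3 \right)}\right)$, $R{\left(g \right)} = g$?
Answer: $\frac{5}{12} \approx 0.41667$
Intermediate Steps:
$E = - \frac{7}{114}$ ($E = \frac{7}{-2 + \left(\left(-1\right) 4 \cdot 6 - 4\right) \left(1 + 3\right)} = \frac{7}{-2 + \left(\left(-4\right) 6 - 4\right) 4} = \frac{7}{-2 + \left(-24 - 4\right) 4} = \frac{7}{-2 - 112} = \frac{7}{-114} = 7 \left(- \frac{1}{114}\right) = - \frac{7}{114} \approx -0.061404$)
$d = -5$ ($d = \left(2 - 10\right) + 3 = -8 + 3 = -5$)
$y{\left(s \right)} = - \frac{1}{12}$
$d y{\left(E \right)} = \left(-5\right) \left(- \frac{1}{12}\right) = \frac{5}{12}$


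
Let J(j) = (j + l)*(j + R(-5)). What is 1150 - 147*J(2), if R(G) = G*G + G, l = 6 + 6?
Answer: -44126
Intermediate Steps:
l = 12
R(G) = G + G**2 (R(G) = G**2 + G = G + G**2)
J(j) = (12 + j)*(20 + j) (J(j) = (j + 12)*(j - 5*(1 - 5)) = (12 + j)*(j - 5*(-4)) = (12 + j)*(j + 20) = (12 + j)*(20 + j))
1150 - 147*J(2) = 1150 - 147*(240 + 2**2 + 32*2) = 1150 - 147*(240 + 4 + 64) = 1150 - 147*308 = 1150 - 1*45276 = 1150 - 45276 = -44126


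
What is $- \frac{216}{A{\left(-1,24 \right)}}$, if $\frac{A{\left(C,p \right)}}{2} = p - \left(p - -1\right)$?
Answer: $108$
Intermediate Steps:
$A{\left(C,p \right)} = -2$ ($A{\left(C,p \right)} = 2 \left(p - \left(p - -1\right)\right) = 2 \left(p - \left(p + 1\right)\right) = 2 \left(p - \left(1 + p\right)\right) = 2 \left(-1\right) = -2$)
$- \frac{216}{A{\left(-1,24 \right)}} = - \frac{216}{-2} = \left(-216\right) \left(- \frac{1}{2}\right) = 108$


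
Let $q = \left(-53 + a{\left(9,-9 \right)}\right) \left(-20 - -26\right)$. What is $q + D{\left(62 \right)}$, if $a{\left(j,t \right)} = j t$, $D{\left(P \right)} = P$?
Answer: $-742$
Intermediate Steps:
$q = -804$ ($q = \left(-53 + 9 \left(-9\right)\right) \left(-20 - -26\right) = \left(-53 - 81\right) \left(-20 + 26\right) = \left(-134\right) 6 = -804$)
$q + D{\left(62 \right)} = -804 + 62 = -742$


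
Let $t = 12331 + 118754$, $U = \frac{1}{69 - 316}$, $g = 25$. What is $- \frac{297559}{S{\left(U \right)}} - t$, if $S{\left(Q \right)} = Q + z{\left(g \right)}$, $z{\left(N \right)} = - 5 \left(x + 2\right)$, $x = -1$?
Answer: $- \frac{88523987}{1236} \approx -71621.0$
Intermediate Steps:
$U = - \frac{1}{247}$ ($U = \frac{1}{69 - 316} = \frac{1}{-247} = - \frac{1}{247} \approx -0.0040486$)
$z{\left(N \right)} = -5$ ($z{\left(N \right)} = - 5 \left(-1 + 2\right) = \left(-5\right) 1 = -5$)
$S{\left(Q \right)} = -5 + Q$ ($S{\left(Q \right)} = Q - 5 = -5 + Q$)
$t = 131085$
$- \frac{297559}{S{\left(U \right)}} - t = - \frac{297559}{-5 - \frac{1}{247}} - 131085 = - \frac{297559}{- \frac{1236}{247}} - 131085 = \left(-297559\right) \left(- \frac{247}{1236}\right) - 131085 = \frac{73497073}{1236} - 131085 = - \frac{88523987}{1236}$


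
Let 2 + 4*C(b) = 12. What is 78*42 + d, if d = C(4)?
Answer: 6557/2 ≈ 3278.5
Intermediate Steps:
C(b) = 5/2 (C(b) = -½ + (¼)*12 = -½ + 3 = 5/2)
d = 5/2 ≈ 2.5000
78*42 + d = 78*42 + 5/2 = 3276 + 5/2 = 6557/2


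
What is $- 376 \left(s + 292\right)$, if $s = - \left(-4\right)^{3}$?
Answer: $-133856$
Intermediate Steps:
$s = 64$ ($s = \left(-1\right) \left(-64\right) = 64$)
$- 376 \left(s + 292\right) = - 376 \left(64 + 292\right) = \left(-376\right) 356 = -133856$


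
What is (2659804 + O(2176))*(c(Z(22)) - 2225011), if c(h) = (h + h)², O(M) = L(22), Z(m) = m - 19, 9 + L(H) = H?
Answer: -5918026329575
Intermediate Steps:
L(H) = -9 + H
Z(m) = -19 + m
O(M) = 13 (O(M) = -9 + 22 = 13)
c(h) = 4*h² (c(h) = (2*h)² = 4*h²)
(2659804 + O(2176))*(c(Z(22)) - 2225011) = (2659804 + 13)*(4*(-19 + 22)² - 2225011) = 2659817*(4*3² - 2225011) = 2659817*(4*9 - 2225011) = 2659817*(36 - 2225011) = 2659817*(-2224975) = -5918026329575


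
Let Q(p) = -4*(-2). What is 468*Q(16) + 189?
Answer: 3933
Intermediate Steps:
Q(p) = 8
468*Q(16) + 189 = 468*8 + 189 = 3744 + 189 = 3933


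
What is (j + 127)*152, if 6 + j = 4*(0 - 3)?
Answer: 16568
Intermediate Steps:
j = -18 (j = -6 + 4*(0 - 3) = -6 + 4*(-3) = -6 - 12 = -18)
(j + 127)*152 = (-18 + 127)*152 = 109*152 = 16568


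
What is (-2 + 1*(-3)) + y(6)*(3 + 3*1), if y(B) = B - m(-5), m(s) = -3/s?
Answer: 137/5 ≈ 27.400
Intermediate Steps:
y(B) = -3/5 + B (y(B) = B - (-3)/(-5) = B - (-3)*(-1)/5 = B - 1*3/5 = B - 3/5 = -3/5 + B)
(-2 + 1*(-3)) + y(6)*(3 + 3*1) = (-2 + 1*(-3)) + (-3/5 + 6)*(3 + 3*1) = (-2 - 3) + 27*(3 + 3)/5 = -5 + (27/5)*6 = -5 + 162/5 = 137/5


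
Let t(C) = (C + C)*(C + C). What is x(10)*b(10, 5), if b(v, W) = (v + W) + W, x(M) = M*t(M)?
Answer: 80000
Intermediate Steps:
t(C) = 4*C² (t(C) = (2*C)*(2*C) = 4*C²)
x(M) = 4*M³ (x(M) = M*(4*M²) = 4*M³)
b(v, W) = v + 2*W (b(v, W) = (W + v) + W = v + 2*W)
x(10)*b(10, 5) = (4*10³)*(10 + 2*5) = (4*1000)*(10 + 10) = 4000*20 = 80000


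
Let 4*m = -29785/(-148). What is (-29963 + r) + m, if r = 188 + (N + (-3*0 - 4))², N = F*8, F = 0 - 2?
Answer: -469195/16 ≈ -29325.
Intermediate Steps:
F = -2
m = 805/16 (m = (-29785/(-148))/4 = (-29785*(-1/148))/4 = (¼)*(805/4) = 805/16 ≈ 50.313)
N = -16 (N = -2*8 = -16)
r = 588 (r = 188 + (-16 + (-3*0 - 4))² = 188 + (-16 + (0 - 4))² = 188 + (-16 - 4)² = 188 + (-20)² = 188 + 400 = 588)
(-29963 + r) + m = (-29963 + 588) + 805/16 = -29375 + 805/16 = -469195/16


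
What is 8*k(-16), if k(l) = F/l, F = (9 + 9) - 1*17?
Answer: -½ ≈ -0.50000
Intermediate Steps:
F = 1 (F = 18 - 17 = 1)
k(l) = 1/l
8*k(-16) = 8/(-16) = 8*(-1/16) = -½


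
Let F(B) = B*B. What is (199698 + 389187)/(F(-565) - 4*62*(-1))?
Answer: 17845/9681 ≈ 1.8433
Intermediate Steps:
F(B) = B**2
(199698 + 389187)/(F(-565) - 4*62*(-1)) = (199698 + 389187)/((-565)**2 - 4*62*(-1)) = 588885/(319225 - 248*(-1)) = 588885/(319225 + 248) = 588885/319473 = 588885*(1/319473) = 17845/9681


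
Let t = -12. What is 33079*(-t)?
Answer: 396948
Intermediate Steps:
33079*(-t) = 33079*(-1*(-12)) = 33079*12 = 396948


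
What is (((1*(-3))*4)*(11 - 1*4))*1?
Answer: -84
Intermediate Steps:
(((1*(-3))*4)*(11 - 1*4))*1 = ((-3*4)*(11 - 4))*1 = -12*7*1 = -84*1 = -84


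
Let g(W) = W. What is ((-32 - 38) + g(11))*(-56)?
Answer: 3304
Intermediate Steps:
((-32 - 38) + g(11))*(-56) = ((-32 - 38) + 11)*(-56) = (-70 + 11)*(-56) = -59*(-56) = 3304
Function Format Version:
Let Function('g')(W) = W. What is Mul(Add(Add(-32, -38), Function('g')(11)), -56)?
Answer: 3304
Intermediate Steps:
Mul(Add(Add(-32, -38), Function('g')(11)), -56) = Mul(Add(Add(-32, -38), 11), -56) = Mul(Add(-70, 11), -56) = Mul(-59, -56) = 3304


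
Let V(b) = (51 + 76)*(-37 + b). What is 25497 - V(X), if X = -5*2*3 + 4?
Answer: 33498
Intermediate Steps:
X = -26 (X = -10*3 + 4 = -30 + 4 = -26)
V(b) = -4699 + 127*b (V(b) = 127*(-37 + b) = -4699 + 127*b)
25497 - V(X) = 25497 - (-4699 + 127*(-26)) = 25497 - (-4699 - 3302) = 25497 - 1*(-8001) = 25497 + 8001 = 33498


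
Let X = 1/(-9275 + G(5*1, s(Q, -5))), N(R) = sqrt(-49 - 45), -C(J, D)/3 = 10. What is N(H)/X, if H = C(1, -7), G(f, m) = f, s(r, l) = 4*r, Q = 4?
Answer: -9270*I*sqrt(94) ≈ -89876.0*I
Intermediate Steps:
C(J, D) = -30 (C(J, D) = -3*10 = -30)
H = -30
N(R) = I*sqrt(94) (N(R) = sqrt(-94) = I*sqrt(94))
X = -1/9270 (X = 1/(-9275 + 5*1) = 1/(-9275 + 5) = 1/(-9270) = -1/9270 ≈ -0.00010787)
N(H)/X = (I*sqrt(94))/(-1/9270) = (I*sqrt(94))*(-9270) = -9270*I*sqrt(94)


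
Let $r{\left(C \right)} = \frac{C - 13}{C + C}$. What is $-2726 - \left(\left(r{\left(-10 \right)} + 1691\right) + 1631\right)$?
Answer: $- \frac{120983}{20} \approx -6049.1$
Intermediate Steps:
$r{\left(C \right)} = \frac{-13 + C}{2 C}$
$-2726 - \left(\left(r{\left(-10 \right)} + 1691\right) + 1631\right) = -2726 - \left(\left(\frac{-13 - 10}{2 \left(-10\right)} + 1691\right) + 1631\right) = -2726 - \left(\left(\frac{1}{2} \left(- \frac{1}{10}\right) \left(-23\right) + 1691\right) + 1631\right) = -2726 - \left(\left(\frac{23}{20} + 1691\right) + 1631\right) = -2726 - \left(\frac{33843}{20} + 1631\right) = -2726 - \frac{66463}{20} = - \frac{120983}{20}$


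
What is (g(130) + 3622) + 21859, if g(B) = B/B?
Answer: 25482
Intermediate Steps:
g(B) = 1
(g(130) + 3622) + 21859 = (1 + 3622) + 21859 = 3623 + 21859 = 25482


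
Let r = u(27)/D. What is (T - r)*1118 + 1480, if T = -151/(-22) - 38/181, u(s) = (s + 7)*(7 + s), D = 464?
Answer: 708280289/115478 ≈ 6133.5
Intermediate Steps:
u(s) = (7 + s)² (u(s) = (7 + s)*(7 + s) = (7 + s)²)
r = 289/116 (r = (7 + 27)²/464 = 34²*(1/464) = 1156*(1/464) = 289/116 ≈ 2.4914)
T = 26495/3982 (T = -151*(-1/22) - 38*1/181 = 151/22 - 38/181 = 26495/3982 ≈ 6.6537)
(T - r)*1118 + 1480 = (26495/3982 - 1*289/116)*1118 + 1480 = (26495/3982 - 289/116)*1118 + 1480 = (961311/230956)*1118 + 1480 = 537372849/115478 + 1480 = 708280289/115478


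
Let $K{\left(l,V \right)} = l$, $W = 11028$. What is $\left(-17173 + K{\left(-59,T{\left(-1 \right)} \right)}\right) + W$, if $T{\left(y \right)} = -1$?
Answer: $-6204$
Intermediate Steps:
$\left(-17173 + K{\left(-59,T{\left(-1 \right)} \right)}\right) + W = \left(-17173 - 59\right) + 11028 = -17232 + 11028 = -6204$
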